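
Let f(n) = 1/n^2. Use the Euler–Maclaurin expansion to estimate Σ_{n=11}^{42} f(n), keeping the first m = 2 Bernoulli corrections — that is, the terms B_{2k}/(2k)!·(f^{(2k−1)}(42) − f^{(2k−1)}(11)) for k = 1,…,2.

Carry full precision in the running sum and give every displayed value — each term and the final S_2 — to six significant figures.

∫_11^42 1/x^2 dx evaluates to 0.0670996.
Boundary: ½(f(11) + f(42)) = ½(0.00826446 + 0.000566893) = 0.00441568.
So far: 0.0715152.
Order-1 term: 1/12 · (-2.69949e-05 − (-0.00150263)) = 0.000122970.
Running total after k=1: 0.0716382.
Order-2 term: −1/720 · (-1.83639e-07 − (-0.000149021)) = -2.06719e-07.

S_2 ≈ 0.0716380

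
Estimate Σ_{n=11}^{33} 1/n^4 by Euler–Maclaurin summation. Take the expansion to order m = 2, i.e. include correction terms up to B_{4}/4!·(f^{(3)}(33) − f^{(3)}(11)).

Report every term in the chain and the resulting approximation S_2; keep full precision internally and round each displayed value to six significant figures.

Integral: ∫_11^33 1/x^4 dx = 0.000241163.
Endpoint term: (f(11) + f(33))/2 = (6.83013e-05 + 8.43226e-07)/2 = 3.45723e-05.
Running total after boundary: 0.000275735.
Correction k=1: B_{2}/2! · (f^{(1)}(33) − f^{(1)}(11)) = 1/12 · (-1.02209e-07 − (-2.48369e-05)) = 2.06122e-06.
After k=1: 0.000277796.
Correction k=2: B_{4}/4! · (f^{(3)}(33) − f^{(3)}(11)) = −1/720 · (-2.81568e-09 − (-6.15790e-06)) = -8.54872e-09.

S_2 ≈ 0.000277788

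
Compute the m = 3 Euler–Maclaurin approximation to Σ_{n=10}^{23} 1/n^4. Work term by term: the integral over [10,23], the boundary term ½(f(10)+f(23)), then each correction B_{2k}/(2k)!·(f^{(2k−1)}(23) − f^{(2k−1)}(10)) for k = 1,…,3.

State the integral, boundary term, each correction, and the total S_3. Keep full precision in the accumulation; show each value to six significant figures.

∫_10^23 1/x^4 dx evaluates to 0.000305937.
½[f(10) + f(23)] = ½[0.000100000 + 3.57346e-06] = 5.17867e-05.
Integral + boundary = 0.000357724.
Order-1 term: 1/12 · (-6.21471e-07 − (-4.00000e-05)) = 3.28154e-06.
Running total after k=1: 0.000361005.
Order-2 term: −1/720 · (-3.52441e-08 − (-1.20000e-05)) = -1.66177e-08.
Running total after k=2: 0.000360988.
Order-3 term: 1/30240 · (-3.73094e-09 − (-6.72000e-06)) = 2.22099e-10.

S_3 ≈ 0.000360989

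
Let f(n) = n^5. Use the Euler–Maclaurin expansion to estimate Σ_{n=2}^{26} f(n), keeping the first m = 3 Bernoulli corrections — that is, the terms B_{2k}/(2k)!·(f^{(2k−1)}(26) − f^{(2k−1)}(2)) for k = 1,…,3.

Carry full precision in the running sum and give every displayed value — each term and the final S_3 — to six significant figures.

S_3 ≈ 5.76170e+07

Integral: ∫_2^26 x^5 dx = 5.14860e+07.
Endpoint term: (f(2) + f(26))/2 = (32.0000 + 1.18814e+07)/2 = 5.94070e+06.
So far: 5.74267e+07.
Order-1 term: 1/12 · (2.28488e+06 − 80.0000) = 190400.
Partial sum through k=1: 5.76171e+07.
Order-2 term: −1/720 · (40560.0 − 240.000) = -56.0000.
Partial sum through k=2: 5.76170e+07.
Order-3 term: 1/30240 · (120.000 − 120.000) = 0.00000.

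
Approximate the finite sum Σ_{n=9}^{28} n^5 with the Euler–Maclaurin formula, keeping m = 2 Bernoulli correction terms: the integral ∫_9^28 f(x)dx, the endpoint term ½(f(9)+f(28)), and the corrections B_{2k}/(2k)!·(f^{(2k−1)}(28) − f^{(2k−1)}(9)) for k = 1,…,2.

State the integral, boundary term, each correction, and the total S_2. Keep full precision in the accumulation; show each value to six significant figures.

S_2 ≈ 8.91145e+07

The integral term ∫_9^28 x^5 dx = 8.02265e+07.
½[f(9) + f(28)] = ½[59049.0 + 1.72104e+07] = 8.63471e+06.
Running total after boundary: 8.88612e+07.
Order-1 term: 1/12 · (3.07328e+06 − 32805.0) = 253373.
Running total after k=1: 8.91146e+07.
Order-2 term: −1/720 · (47040.0 − 4860.00) = -58.5833.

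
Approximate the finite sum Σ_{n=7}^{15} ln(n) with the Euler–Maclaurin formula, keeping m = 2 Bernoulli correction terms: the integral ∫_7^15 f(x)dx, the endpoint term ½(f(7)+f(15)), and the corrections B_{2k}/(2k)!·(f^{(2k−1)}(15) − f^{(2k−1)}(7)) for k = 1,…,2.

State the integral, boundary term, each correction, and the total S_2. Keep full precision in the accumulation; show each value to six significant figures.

∫_7^15 ln(x) dx evaluates to 18.9994.
Boundary: ½(f(7) + f(15)) = ½(1.94591 + 2.70805) = 2.32698.
Running total after boundary: 21.3264.
k=1: B_{2}/(2)! × [f^{(1)}(15) − f^{(1)}(7)] = 1/12 × (0.0666667 − 0.142857) = -0.00634921.
After k=1: 21.3200.
k=2: B_{4}/(4)! × [f^{(3)}(15) − f^{(3)}(7)] = −1/720 × (0.000592593 − 0.00583090) = 7.27543e-06.

S_2 ≈ 21.3200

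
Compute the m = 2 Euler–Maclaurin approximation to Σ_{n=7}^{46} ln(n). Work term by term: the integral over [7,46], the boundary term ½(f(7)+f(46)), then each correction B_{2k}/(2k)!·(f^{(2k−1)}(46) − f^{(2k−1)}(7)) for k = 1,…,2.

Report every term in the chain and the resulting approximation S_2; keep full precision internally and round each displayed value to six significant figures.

S_2 ≈ 126.373

The integral term ∫_7^46 ln(x) dx = 123.496.
Boundary: ½(f(7) + f(46)) = ½(1.94591 + 3.82864) = 2.88728.
So far: 126.383.
k=1: B_{2}/(2)! × [f^{(1)}(46) − f^{(1)}(7)] = 1/12 × (0.0217391 − 0.142857) = -0.0100932.
After k=1: 126.373.
k=2: B_{4}/(4)! × [f^{(3)}(46) − f^{(3)}(7)] = −1/720 × (2.05474e-05 − 0.00583090) = 8.06994e-06.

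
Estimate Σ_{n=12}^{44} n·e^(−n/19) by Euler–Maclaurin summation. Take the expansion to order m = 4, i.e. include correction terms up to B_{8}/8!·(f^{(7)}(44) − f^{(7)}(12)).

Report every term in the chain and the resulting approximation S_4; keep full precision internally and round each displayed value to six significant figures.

∫_12^44 x·e^(−x/19) dx evaluates to 195.072.
½[f(12) + f(44)] = ½[6.38102 + 4.34228] = 5.36165.
So far: 200.433.
Correction k=1: B_{2}/2! · (f^{(1)}(44) − f^{(1)}(12)) = 1/12 · (-0.129853 − 0.195908) = -0.0271468.
Partial sum through k=1: 200.406.
Correction k=2: B_{4}/4! · (f^{(3)}(44) − f^{(3)}(12)) = −1/720 · (0.000187046 − 0.00348867) = 4.58560e-06.
Partial sum through k=2: 200.406.
Correction k=3: B_{6}/6! · (f^{(5)}(44) − f^{(5)}(12)) = 1/30240 · (2.03267e-06 − 1.78246e-05) = -5.22218e-10.
Partial sum through k=3: 200.406.
Correction k=4: B_{8}/8! · (f^{(7)}(44) − f^{(7)}(12)) = −1/1209600 · (9.82608e-09 − 7.19812e-08) = 5.13848e-14.

S_4 ≈ 200.406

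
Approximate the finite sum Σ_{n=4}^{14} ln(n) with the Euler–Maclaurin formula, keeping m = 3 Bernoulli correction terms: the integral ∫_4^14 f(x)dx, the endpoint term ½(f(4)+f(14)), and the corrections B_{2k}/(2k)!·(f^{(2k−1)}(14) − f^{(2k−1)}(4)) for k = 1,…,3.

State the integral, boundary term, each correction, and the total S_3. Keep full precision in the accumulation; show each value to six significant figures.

S_3 ≈ 23.3995

Integral: ∫_4^14 ln(x) dx = 21.4016.
Endpoint term: (f(4) + f(14))/2 = (1.38629 + 2.63906)/2 = 2.01268.
Running total after boundary: 23.4143.
Correction k=1: B_{2}/2! · (f^{(1)}(14) − f^{(1)}(4)) = 1/12 · (0.0714286 − 0.250000) = -0.0148810.
After k=1: 23.3994.
Correction k=2: B_{4}/4! · (f^{(3)}(14) − f^{(3)}(4)) = −1/720 · (0.000728863 − 0.0312500) = 4.23905e-05.
After k=2: 23.3995.
Correction k=3: B_{6}/6! · (f^{(5)}(14) − f^{(5)}(4)) = 1/30240 · (4.46243e-05 − 0.0234375) = -7.73574e-07.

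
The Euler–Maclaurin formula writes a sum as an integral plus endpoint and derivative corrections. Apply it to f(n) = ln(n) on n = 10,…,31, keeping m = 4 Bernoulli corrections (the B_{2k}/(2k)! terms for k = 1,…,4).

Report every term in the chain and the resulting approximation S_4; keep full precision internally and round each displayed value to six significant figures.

The integral term ∫_10^31 ln(x) dx = 62.4278.
½[f(10) + f(31)] = ½[2.30259 + 3.43399] = 2.86829.
So far: 65.2960.
k=1: B_{2}/(2)! × [f^{(1)}(31) − f^{(1)}(10)] = 1/12 × (0.0322581 − 0.100000) = -0.00564516.
Partial sum through k=1: 65.2904.
k=2: B_{4}/(4)! × [f^{(3)}(31) − f^{(3)}(10)] = −1/720 × (6.71344e-05 − 0.00200000) = 2.68454e-06.
Partial sum through k=2: 65.2904.
k=3: B_{6}/(6)! × [f^{(5)}(31) − f^{(5)}(10)] = 1/30240 × (8.38306e-07 − 0.000240000) = -7.90879e-09.
Partial sum through k=3: 65.2904.
k=4: B_{8}/(8)! × [f^{(7)}(31) − f^{(7)}(10)] = −1/1209600 × (2.61698e-08 − 7.20000e-05) = 5.95022e-11.

S_4 ≈ 65.2904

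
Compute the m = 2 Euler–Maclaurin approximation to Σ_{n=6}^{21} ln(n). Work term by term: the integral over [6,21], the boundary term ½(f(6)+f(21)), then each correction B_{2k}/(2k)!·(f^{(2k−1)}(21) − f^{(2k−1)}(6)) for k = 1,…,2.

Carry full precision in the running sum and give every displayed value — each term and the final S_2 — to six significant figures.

S_2 ≈ 40.5926

∫_6^21 ln(x) dx evaluates to 38.1844.
Boundary: ½(f(6) + f(21)) = ½(1.79176 + 3.04452) = 2.41814.
Running total after boundary: 40.6026.
Correction k=1: B_{2}/2! · (f^{(1)}(21) − f^{(1)}(6)) = 1/12 · (0.0476190 − 0.166667) = -0.00992063.
Running total after k=1: 40.5926.
Correction k=2: B_{4}/4! · (f^{(3)}(21) − f^{(3)}(6)) = −1/720 · (0.000215959 − 0.00925926) = 1.25601e-05.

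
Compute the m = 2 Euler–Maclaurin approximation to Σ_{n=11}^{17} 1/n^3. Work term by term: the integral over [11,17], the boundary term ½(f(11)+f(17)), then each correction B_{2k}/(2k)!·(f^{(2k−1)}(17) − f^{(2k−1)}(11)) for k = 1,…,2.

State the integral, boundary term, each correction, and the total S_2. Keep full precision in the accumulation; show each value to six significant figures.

S_2 ≈ 0.00289359

The integral term ∫_11^17 1/x^3 dx = 0.00240213.
Endpoint term: (f(11) + f(17))/2 = (0.000751315 + 0.000203542)/2 = 0.000477428.
So far: 0.00287956.
k=1: B_{2}/(2)! × [f^{(1)}(17) − f^{(1)}(11)] = 1/12 × (-3.59191e-05 − (-0.000204904)) = 1.40821e-05.
Running total after k=1: 0.00289364.
k=2: B_{4}/(4)! × [f^{(3)}(17) − f^{(3)}(11)] = −1/720 × (-2.48575e-06 − (-3.38684e-05)) = -4.35871e-08.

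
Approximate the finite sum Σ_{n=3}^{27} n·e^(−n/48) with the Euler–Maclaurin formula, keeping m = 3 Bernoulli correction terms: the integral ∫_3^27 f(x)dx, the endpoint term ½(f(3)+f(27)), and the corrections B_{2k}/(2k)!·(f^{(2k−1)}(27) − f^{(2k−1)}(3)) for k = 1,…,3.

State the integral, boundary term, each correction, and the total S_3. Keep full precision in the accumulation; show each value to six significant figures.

S_3 ≈ 257.514

∫_3^27 x·e^(−x/48) dx evaluates to 248.465.
Boundary: ½(f(3) + f(27)) = ½(2.81824 + 15.3841) = 9.10119.
Running total after boundary: 257.566.
k=1: B_{2}/(2)! × [f^{(1)}(27) − f^{(1)}(3)] = 1/12 × (0.249280 − 0.880700) = -0.0526183.
After k=1: 257.514.
k=2: B_{4}/(4)! × [f^{(3)}(27) − f^{(3)}(3)] = −1/720 × (0.000602798 − 0.00119771) = 8.26268e-07.
After k=2: 257.514.
k=3: B_{6}/(6)! × [f^{(5)}(27) − f^{(5)}(3)] = 1/30240 × (4.76302e-07 − 8.73773e-07) = -1.31439e-11.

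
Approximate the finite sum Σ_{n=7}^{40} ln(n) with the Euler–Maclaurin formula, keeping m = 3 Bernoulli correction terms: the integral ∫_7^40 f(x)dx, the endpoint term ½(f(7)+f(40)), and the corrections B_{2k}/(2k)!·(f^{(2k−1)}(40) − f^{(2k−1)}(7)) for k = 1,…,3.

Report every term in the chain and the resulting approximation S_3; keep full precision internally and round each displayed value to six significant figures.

The integral term ∫_7^40 ln(x) dx = 100.934.
Endpoint term: (f(7) + f(40))/2 = (1.94591 + 3.68888)/2 = 2.81739.
Running total after boundary: 103.751.
k=1: B_{2}/(2)! × [f^{(1)}(40) − f^{(1)}(7)] = 1/12 × (0.0250000 − 0.142857) = -0.00982143.
After k=1: 103.741.
k=2: B_{4}/(4)! × [f^{(3)}(40) − f^{(3)}(7)] = −1/720 × (3.12500e-05 − 0.00583090) = 8.05507e-06.
After k=2: 103.741.
k=3: B_{6}/(6)! × [f^{(5)}(40) − f^{(5)}(7)] = 1/30240 × (2.34375e-07 − 0.00142798) = -4.72137e-08.

S_3 ≈ 103.741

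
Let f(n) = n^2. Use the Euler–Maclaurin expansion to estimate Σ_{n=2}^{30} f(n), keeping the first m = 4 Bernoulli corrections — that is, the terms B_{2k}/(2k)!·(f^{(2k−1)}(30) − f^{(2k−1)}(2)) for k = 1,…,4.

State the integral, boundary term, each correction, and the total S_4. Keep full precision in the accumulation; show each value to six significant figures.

S_4 ≈ 9454.00

The integral term ∫_2^30 x^2 dx = 8997.33.
Boundary: ½(f(2) + f(30)) = ½(4.00000 + 900.000) = 452.000.
Integral + boundary = 9449.33.
Order-1 term: 1/12 · (60.0000 − 4.00000) = 4.66667.
After k=1: 9454.00.
Order-2 term: −1/720 · (0.00000 − 0.00000) = 0.00000.
After k=2: 9454.00.
Order-3 term: 1/30240 · (0.00000 − 0.00000) = 0.00000.
After k=3: 9454.00.
Order-4 term: −1/1209600 · (0.00000 − 0.00000) = 0.00000.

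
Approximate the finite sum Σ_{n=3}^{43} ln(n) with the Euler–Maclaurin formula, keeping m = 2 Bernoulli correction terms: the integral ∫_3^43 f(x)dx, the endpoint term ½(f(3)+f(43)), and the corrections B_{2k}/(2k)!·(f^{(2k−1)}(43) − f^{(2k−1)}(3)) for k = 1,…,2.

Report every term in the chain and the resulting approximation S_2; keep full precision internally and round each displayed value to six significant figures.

The integral term ∫_3^43 ln(x) dx = 118.436.
½[f(3) + f(43)] = ½[1.09861 + 3.76120] = 2.42991.
Integral + boundary = 120.866.
Order-1 term: 1/12 · (0.0232558 − 0.333333) = -0.0258398.
Running total after k=1: 120.840.
Order-2 term: −1/720 · (2.51550e-05 − 0.0740741) = 0.000102846.

S_2 ≈ 120.840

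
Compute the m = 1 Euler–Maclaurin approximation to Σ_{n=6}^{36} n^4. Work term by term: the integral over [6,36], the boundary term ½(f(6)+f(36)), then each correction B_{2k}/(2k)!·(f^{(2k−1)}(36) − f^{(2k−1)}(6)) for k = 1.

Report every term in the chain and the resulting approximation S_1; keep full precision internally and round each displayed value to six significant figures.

∫_6^36 x^4 dx evaluates to 1.20917e+07.
Boundary: ½(f(6) + f(36)) = ½(1296.00 + 1.67962e+06) = 840456.
Integral + boundary = 1.29321e+07.
k=1: B_{2}/(2)! × [f^{(1)}(36) − f^{(1)}(6)] = 1/12 × (186624 − 864.000) = 15480.0.

S_1 ≈ 1.29476e+07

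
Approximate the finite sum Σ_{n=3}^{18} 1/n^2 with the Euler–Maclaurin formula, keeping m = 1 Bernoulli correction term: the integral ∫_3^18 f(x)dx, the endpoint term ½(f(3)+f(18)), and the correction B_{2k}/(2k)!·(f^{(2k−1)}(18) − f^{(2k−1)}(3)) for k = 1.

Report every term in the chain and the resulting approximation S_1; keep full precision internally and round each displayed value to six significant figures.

Integral: ∫_3^18 1/x^2 dx = 0.277778.
Boundary: ½(f(3) + f(18)) = ½(0.111111 + 0.00308642) = 0.0570988.
Running total after boundary: 0.334877.
Correction k=1: B_{2}/2! · (f^{(1)}(18) − f^{(1)}(3)) = 1/12 · (-0.000342936 − (-0.0740741)) = 0.00614426.

S_1 ≈ 0.341021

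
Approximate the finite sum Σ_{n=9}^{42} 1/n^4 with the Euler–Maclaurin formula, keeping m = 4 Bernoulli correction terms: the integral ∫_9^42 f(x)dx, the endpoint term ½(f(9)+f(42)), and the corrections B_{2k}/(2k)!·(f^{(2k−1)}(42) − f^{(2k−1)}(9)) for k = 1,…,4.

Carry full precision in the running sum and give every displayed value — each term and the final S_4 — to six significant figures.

S_4 ≈ 0.000534725

∫_9^42 1/x^4 dx evaluates to 0.000452748.
½[f(9) + f(42)] = ½[0.000152416 + 3.21368e-07] = 7.63686e-05.
So far: 0.000529117.
Correction k=1: B_{2}/2! · (f^{(1)}(42) − f^{(1)}(9)) = 1/12 · (-3.06065e-08 − (-6.77404e-05)) = 5.64248e-06.
After k=1: 0.000534759.
Correction k=2: B_{4}/4! · (f^{(3)}(42) − f^{(3)}(9)) = −1/720 · (-5.20519e-10 − (-2.50890e-05)) = -3.48451e-08.
After k=2: 0.000534724.
Correction k=3: B_{6}/6! · (f^{(5)}(42) − f^{(5)}(9)) = 1/30240 · (-1.65244e-11 − (-1.73455e-05)) = 5.73594e-10.
After k=3: 0.000534725.
Correction k=4: B_{8}/8! · (f^{(7)}(42) − f^{(7)}(9)) = −1/1209600 · (-8.43082e-13 − (-1.92728e-05)) = -1.59332e-11.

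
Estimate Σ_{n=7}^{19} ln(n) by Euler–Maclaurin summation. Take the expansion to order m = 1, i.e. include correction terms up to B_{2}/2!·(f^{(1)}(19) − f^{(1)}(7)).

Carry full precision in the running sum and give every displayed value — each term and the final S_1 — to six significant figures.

The integral term ∫_7^19 ln(x) dx = 30.3230.
Boundary: ½(f(7) + f(19)) = ½(1.94591 + 2.94444) = 2.44517.
Running total after boundary: 32.7681.
k=1: B_{2}/(2)! × [f^{(1)}(19) − f^{(1)}(7)] = 1/12 × (0.0526316 − 0.142857) = -0.00751880.

S_1 ≈ 32.7606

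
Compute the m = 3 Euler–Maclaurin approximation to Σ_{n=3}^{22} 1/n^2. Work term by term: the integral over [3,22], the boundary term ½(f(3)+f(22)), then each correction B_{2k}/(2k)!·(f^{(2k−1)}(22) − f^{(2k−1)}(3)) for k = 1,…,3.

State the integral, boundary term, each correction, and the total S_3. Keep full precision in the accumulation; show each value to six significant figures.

∫_3^22 1/x^2 dx evaluates to 0.287879.
Endpoint term: (f(3) + f(22))/2 = (0.111111 + 0.00206612)/2 = 0.0565886.
So far: 0.344467.
k=1: B_{2}/(2)! × [f^{(1)}(22) − f^{(1)}(3)] = 1/12 × (-0.000187829 − (-0.0740741)) = 0.00615719.
Partial sum through k=1: 0.350625.
k=2: B_{4}/(4)! × [f^{(3)}(22) − f^{(3)}(3)] = −1/720 × (-4.65691e-06 − (-0.0987654)) = -0.000137168.
Partial sum through k=2: 0.350487.
k=3: B_{6}/(6)! × [f^{(5)}(22) − f^{(5)}(3)] = 1/30240 × (-2.88651e-07 − (-0.329218)) = 1.08868e-05.

S_3 ≈ 0.350498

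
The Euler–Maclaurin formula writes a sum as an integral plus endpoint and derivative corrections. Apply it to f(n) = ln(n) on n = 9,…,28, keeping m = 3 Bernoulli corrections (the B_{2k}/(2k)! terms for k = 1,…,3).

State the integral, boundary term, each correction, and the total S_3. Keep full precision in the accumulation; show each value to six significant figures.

S_3 ≈ 57.2851

The integral term ∫_9^28 ln(x) dx = 54.5267.
½[f(9) + f(28)] = ½[2.19722 + 3.33220] = 2.76471.
So far: 57.2914.
Order-1 term: 1/12 · (0.0357143 − 0.111111) = -0.00628307.
Running total after k=1: 57.2851.
Order-2 term: −1/720 · (9.11079e-05 − 0.00274348) = 3.68386e-06.
Running total after k=2: 57.2851.
Order-3 term: 1/30240 · (1.39451e-06 − 0.000406442) = -1.33944e-08.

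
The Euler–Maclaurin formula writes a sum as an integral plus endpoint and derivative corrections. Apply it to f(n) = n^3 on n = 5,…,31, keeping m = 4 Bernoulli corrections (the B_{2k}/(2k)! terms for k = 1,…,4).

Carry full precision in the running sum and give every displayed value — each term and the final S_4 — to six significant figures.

S_4 ≈ 245916

∫_5^31 x^3 dx evaluates to 230724.
Boundary: ½(f(5) + f(31)) = ½(125.000 + 29791.0) = 14958.0.
Integral + boundary = 245682.
k=1: B_{2}/(2)! × [f^{(1)}(31) − f^{(1)}(5)] = 1/12 × (2883.00 − 75.0000) = 234.000.
Partial sum through k=1: 245916.
k=2: B_{4}/(4)! × [f^{(3)}(31) − f^{(3)}(5)] = −1/720 × (6.00000 − 6.00000) = 0.00000.
Partial sum through k=2: 245916.
k=3: B_{6}/(6)! × [f^{(5)}(31) − f^{(5)}(5)] = 1/30240 × (0.00000 − 0.00000) = 0.00000.
Partial sum through k=3: 245916.
k=4: B_{8}/(8)! × [f^{(7)}(31) − f^{(7)}(5)] = −1/1209600 × (0.00000 − 0.00000) = 0.00000.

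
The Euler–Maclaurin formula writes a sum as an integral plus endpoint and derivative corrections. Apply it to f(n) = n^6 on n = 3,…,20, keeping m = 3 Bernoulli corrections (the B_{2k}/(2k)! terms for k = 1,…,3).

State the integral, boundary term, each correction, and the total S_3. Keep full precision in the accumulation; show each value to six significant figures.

∫_3^20 x^6 dx evaluates to 1.82857e+08.
½[f(3) + f(20)] = ½[729.000 + 6.40000e+07] = 3.20004e+07.
Running total after boundary: 2.14857e+08.
Order-1 term: 1/12 · (1.92000e+07 − 1458.00) = 1.59988e+06.
Running total after k=1: 2.16457e+08.
Order-2 term: −1/720 · (960000 − 3240.00) = -1328.83.
Running total after k=2: 2.16456e+08.
Order-3 term: 1/30240 · (14400.0 − 2160.00) = 0.404762.

S_3 ≈ 2.16456e+08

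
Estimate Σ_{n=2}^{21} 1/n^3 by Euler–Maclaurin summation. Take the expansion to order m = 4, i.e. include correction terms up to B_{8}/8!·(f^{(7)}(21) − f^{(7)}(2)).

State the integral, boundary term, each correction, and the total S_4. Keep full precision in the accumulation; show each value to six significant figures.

Integral: ∫_2^21 1/x^3 dx = 0.123866.
Endpoint term: (f(2) + f(21))/2 = (0.125000 + 0.000107980)/2 = 0.0625540.
Running total after boundary: 0.186420.
Correction k=1: B_{2}/2! · (f^{(1)}(21) − f^{(1)}(2)) = 1/12 · (-1.54257e-05 − (-0.187500)) = 0.0156237.
Partial sum through k=1: 0.202044.
Correction k=2: B_{4}/4! · (f^{(3)}(21) − f^{(3)}(2)) = −1/720 · (-6.99577e-07 − (-0.937500)) = -0.00130208.
Partial sum through k=2: 0.200742.
Correction k=3: B_{6}/6! · (f^{(5)}(21) − f^{(5)}(2)) = 1/30240 · (-6.66264e-08 − (-9.84375)) = 0.000325521.
Partial sum through k=3: 0.201067.
Correction k=4: B_{8}/8! · (f^{(7)}(21) − f^{(7)}(2)) = −1/1209600 · (-1.08778e-08 − (-177.188)) = -0.000146484.

S_4 ≈ 0.200921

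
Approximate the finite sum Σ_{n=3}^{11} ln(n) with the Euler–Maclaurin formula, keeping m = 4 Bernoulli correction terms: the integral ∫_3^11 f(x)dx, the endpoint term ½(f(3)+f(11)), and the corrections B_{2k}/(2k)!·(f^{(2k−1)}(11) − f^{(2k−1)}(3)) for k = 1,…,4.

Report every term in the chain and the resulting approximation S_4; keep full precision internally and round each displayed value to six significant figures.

S_4 ≈ 16.8092

Integral: ∫_3^11 ln(x) dx = 15.0810.
Boundary: ½(f(3) + f(11)) = ½(1.09861 + 2.39790) = 1.74825.
Integral + boundary = 16.8293.
Correction k=1: B_{2}/2! · (f^{(1)}(11) − f^{(1)}(3)) = 1/12 · (0.0909091 − 0.333333) = -0.0202020.
Partial sum through k=1: 16.8091.
Correction k=2: B_{4}/4! · (f^{(3)}(11) − f^{(3)}(3)) = −1/720 · (0.00150263 − 0.0740741) = 0.000100794.
Partial sum through k=2: 16.8092.
Correction k=3: B_{6}/6! · (f^{(5)}(11) − f^{(5)}(3)) = 1/30240 · (0.000149021 − 0.0987654) = -3.26112e-06.
Partial sum through k=3: 16.8092.
Correction k=4: B_{8}/8! · (f^{(7)}(11) − f^{(7)}(3)) = −1/1209600 · (3.69474e-05 − 0.329218) = 2.72141e-07.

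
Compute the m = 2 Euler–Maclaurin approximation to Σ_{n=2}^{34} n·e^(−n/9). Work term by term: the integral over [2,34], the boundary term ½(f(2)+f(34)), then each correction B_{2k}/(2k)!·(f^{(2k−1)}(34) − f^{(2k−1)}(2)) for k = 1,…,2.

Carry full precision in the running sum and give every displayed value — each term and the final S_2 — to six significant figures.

S_2 ≈ 71.5534

Integral: ∫_2^34 x·e^(−x/9) dx = 70.4210.
Endpoint term: (f(2) + f(34))/2 = (1.60147 + 0.777698)/2 = 1.18959.
Integral + boundary = 71.6106.
Correction k=1: B_{2}/2! · (f^{(1)}(34) − f^{(1)}(2)) = 1/12 · (-0.0635374 − 0.622796) = -0.0571944.
Partial sum through k=1: 71.5534.
Correction k=2: B_{4}/4! · (f^{(3)}(34) − f^{(3)}(2)) = −1/720 · (-0.000219635 − 0.0274601) = 3.84441e-05.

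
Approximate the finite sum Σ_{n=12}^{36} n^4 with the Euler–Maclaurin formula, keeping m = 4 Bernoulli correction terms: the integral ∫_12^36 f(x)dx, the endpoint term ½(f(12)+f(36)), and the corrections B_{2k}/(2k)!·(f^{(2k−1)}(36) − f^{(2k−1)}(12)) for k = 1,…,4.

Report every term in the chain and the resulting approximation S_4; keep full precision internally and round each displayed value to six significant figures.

Integral: ∫_12^36 x^4 dx = 1.20435e+07.
½[f(12) + f(36)] = ½[20736.0 + 1.67962e+06] = 850176.
So far: 1.28936e+07.
Order-1 term: 1/12 · (186624 − 6912.00) = 14976.0.
Running total after k=1: 1.29086e+07.
Order-2 term: −1/720 · (864.000 − 288.000) = -0.800000.
Running total after k=2: 1.29086e+07.
Order-3 term: 1/30240 · (0.00000 − 0.00000) = 0.00000.
Running total after k=3: 1.29086e+07.
Order-4 term: −1/1209600 · (0.00000 − 0.00000) = 0.00000.

S_4 ≈ 1.29086e+07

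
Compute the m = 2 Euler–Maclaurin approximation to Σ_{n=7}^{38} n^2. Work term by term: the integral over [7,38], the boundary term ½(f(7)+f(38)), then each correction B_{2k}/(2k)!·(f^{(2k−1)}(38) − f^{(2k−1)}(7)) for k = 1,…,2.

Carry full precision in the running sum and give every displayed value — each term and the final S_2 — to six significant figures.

The integral term ∫_7^38 x^2 dx = 18176.3.
½[f(7) + f(38)] = ½[49.0000 + 1444.00] = 746.500.
Integral + boundary = 18922.8.
Correction k=1: B_{2}/2! · (f^{(1)}(38) − f^{(1)}(7)) = 1/12 · (76.0000 − 14.0000) = 5.16667.
Partial sum through k=1: 18928.0.
Correction k=2: B_{4}/4! · (f^{(3)}(38) − f^{(3)}(7)) = −1/720 · (0.00000 − 0.00000) = 0.00000.

S_2 ≈ 18928.0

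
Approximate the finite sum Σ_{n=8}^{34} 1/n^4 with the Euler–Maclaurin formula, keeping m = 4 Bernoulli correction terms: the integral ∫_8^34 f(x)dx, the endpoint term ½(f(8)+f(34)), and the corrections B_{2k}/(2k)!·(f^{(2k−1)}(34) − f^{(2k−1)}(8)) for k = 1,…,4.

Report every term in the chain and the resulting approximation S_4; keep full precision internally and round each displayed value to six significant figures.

∫_8^34 1/x^4 dx evaluates to 0.000642561.
Boundary: ½(f(8) + f(34)) = ½(0.000244141 + 7.48315e-07) = 0.000122444.
Running total after boundary: 0.000765005.
Correction k=1: B_{2}/2! · (f^{(1)}(34) − f^{(1)}(8)) = 1/12 · (-8.80370e-08 − (-0.000122070)) = 1.01652e-05.
After k=1: 0.000775170.
Correction k=2: B_{4}/4! · (f^{(3)}(34) − f^{(3)}(8)) = −1/720 · (-2.28470e-09 − (-5.72205e-05)) = -7.94697e-08.
After k=2: 0.000775091.
Correction k=3: B_{6}/6! · (f^{(5)}(34) − f^{(5)}(8)) = 1/30240 · (-1.10677e-10 − (-5.00679e-05)) = 1.65568e-09.
After k=3: 0.000775093.
Correction k=4: B_{8}/8! · (f^{(7)}(34) − f^{(7)}(8)) = −1/1209600 · (-8.61675e-12 − (-7.04080e-05)) = -5.82077e-11.

S_4 ≈ 0.000775093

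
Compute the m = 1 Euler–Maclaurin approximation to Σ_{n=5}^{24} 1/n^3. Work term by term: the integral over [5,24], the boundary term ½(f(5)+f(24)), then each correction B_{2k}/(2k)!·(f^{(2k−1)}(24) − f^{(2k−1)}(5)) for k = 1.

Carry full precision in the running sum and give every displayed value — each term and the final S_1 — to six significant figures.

S_1 ≈ 0.0235674

The integral term ∫_5^24 1/x^3 dx = 0.0191319.
½[f(5) + f(24)] = ½[0.00800000 + 7.23380e-05] = 0.00403617.
Running total after boundary: 0.0231681.
k=1: B_{2}/(2)! × [f^{(1)}(24) − f^{(1)}(5)] = 1/12 × (-9.04225e-06 − (-0.00480000)) = 0.000399246.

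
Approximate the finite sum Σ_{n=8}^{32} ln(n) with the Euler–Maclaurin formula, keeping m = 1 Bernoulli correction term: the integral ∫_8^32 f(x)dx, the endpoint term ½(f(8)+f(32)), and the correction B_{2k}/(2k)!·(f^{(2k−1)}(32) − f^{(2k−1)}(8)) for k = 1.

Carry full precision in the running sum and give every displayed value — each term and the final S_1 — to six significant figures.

S_1 ≈ 73.0328

The integral term ∫_8^32 ln(x) dx = 70.2680.
½[f(8) + f(32)] = ½[2.07944 + 3.46574] = 2.77259.
Running total after boundary: 73.0406.
k=1: B_{2}/(2)! × [f^{(1)}(32) − f^{(1)}(8)] = 1/12 × (0.0312500 − 0.125000) = -0.00781250.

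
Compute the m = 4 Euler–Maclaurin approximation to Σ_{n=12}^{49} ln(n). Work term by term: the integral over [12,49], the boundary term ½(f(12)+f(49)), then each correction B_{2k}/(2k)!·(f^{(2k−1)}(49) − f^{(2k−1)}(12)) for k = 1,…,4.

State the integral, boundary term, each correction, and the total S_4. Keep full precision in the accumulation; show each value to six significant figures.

∫_12^49 ln(x) dx evaluates to 123.880.
Boundary: ½(f(12) + f(49)) = ½(2.48491 + 3.89182) = 3.18836.
So far: 127.069.
Order-1 term: 1/12 · (0.0204082 − 0.0833333) = -0.00524376.
After k=1: 127.063.
Order-2 term: −1/720 · (1.69997e-05 − 0.00115741) = 1.58390e-06.
After k=2: 127.063.
Order-3 term: 1/30240 · (8.49632e-08 − 9.64506e-05) = -3.18669e-09.
After k=3: 127.063.
Order-4 term: −1/1209600 · (1.06160e-09 − 2.00939e-05) = 1.66111e-11.

S_4 ≈ 127.063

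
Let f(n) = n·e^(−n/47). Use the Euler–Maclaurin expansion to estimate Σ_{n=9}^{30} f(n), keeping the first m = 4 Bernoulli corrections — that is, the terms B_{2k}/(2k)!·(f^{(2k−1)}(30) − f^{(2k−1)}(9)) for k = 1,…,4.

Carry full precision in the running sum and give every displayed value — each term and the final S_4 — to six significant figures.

S_4 ≈ 273.394

Integral: ∫_9^30 x·e^(−x/47) dx = 261.795.
Boundary: ½(f(9) + f(30)) = ½(7.43156 + 15.8457) = 11.6386.
Running total after boundary: 273.434.
k=1: B_{2}/(2)! × [f^{(1)}(30) − f^{(1)}(9)] = 1/12 × (0.191048 − 0.667610) = -0.0397135.
Running total after k=1: 273.394.
k=2: B_{4}/(4)! × [f^{(3)}(30) − f^{(3)}(9)] = −1/720 × (0.000564703 − 0.00104983) = 6.73783e-07.
Running total after k=2: 273.394.
k=3: B_{6}/(6)! × [f^{(5)}(30) − f^{(5)}(9)] = 1/30240 × (4.72123e-07 − 8.13685e-07) = -1.12950e-11.
Running total after k=3: 273.394.
k=4: B_{8}/(8)! × [f^{(7)}(30) − f^{(7)}(9)] = −1/1209600 × (3.11729e-10 − 5.21558e-10) = 1.73469e-16.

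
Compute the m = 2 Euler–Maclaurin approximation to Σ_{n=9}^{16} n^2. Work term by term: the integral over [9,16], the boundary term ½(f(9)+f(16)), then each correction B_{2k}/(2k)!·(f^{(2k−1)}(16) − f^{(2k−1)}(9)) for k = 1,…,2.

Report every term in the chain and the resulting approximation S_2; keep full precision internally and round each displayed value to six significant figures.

S_2 ≈ 1292.00

The integral term ∫_9^16 x^2 dx = 1122.33.
Boundary: ½(f(9) + f(16)) = ½(81.0000 + 256.000) = 168.500.
So far: 1290.83.
Order-1 term: 1/12 · (32.0000 − 18.0000) = 1.16667.
Partial sum through k=1: 1292.00.
Order-2 term: −1/720 · (0.00000 − 0.00000) = 0.00000.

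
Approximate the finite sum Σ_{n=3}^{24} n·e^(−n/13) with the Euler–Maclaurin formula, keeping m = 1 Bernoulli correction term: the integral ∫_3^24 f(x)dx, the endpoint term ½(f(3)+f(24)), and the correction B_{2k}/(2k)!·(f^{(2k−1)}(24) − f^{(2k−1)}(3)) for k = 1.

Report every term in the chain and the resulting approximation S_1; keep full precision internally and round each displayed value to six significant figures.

S_1 ≈ 92.2364

Integral: ∫_3^24 x·e^(−x/13) dx = 89.2134.
½[f(3) + f(24)] = ½[2.38177 + 3.78823] = 3.08500.
Integral + boundary = 92.2984.
Correction k=1: B_{2}/2! · (f^{(1)}(24) − f^{(1)}(3)) = 1/12 · (-0.133560 − 0.610710) = -0.0620224.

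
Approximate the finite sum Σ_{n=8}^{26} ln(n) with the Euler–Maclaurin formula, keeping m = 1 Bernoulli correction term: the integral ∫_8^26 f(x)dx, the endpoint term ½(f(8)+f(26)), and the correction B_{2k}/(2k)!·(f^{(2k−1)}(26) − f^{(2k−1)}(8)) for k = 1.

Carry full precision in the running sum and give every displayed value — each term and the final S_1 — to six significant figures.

S_1 ≈ 52.7365

∫_8^26 ln(x) dx evaluates to 50.0750.
½[f(8) + f(26)] = ½[2.07944 + 3.25810] = 2.66877.
So far: 52.7437.
Correction k=1: B_{2}/2! · (f^{(1)}(26) − f^{(1)}(8)) = 1/12 · (0.0384615 − 0.125000) = -0.00721154.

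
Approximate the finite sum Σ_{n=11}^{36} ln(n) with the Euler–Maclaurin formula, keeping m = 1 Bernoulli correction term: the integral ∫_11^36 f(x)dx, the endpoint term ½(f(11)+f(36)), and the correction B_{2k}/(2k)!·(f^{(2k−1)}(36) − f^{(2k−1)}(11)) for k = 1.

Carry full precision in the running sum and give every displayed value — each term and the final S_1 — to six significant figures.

Integral: ∫_11^36 ln(x) dx = 77.6298.
Boundary: ½(f(11) + f(36)) = ½(2.39790 + 3.58352) = 2.99071.
Running total after boundary: 80.6205.
Correction k=1: B_{2}/2! · (f^{(1)}(36) − f^{(1)}(11)) = 1/12 · (0.0277778 − 0.0909091) = -0.00526094.

S_1 ≈ 80.6153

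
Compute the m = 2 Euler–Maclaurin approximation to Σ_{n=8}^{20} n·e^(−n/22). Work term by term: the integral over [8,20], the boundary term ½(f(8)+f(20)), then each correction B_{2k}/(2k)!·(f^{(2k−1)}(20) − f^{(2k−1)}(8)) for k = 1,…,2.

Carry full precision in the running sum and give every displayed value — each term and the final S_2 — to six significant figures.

The integral term ∫_8^20 x·e^(−x/22) dx = 86.5243.
Endpoint term: (f(8) + f(20))/2 = (5.56115 + 8.05781)/2 = 6.80948.
So far: 93.3338.
k=1: B_{2}/(2)! × [f^{(1)}(20) − f^{(1)}(8)] = 1/12 × (0.0366264 − 0.442364) = -0.0338115.
Running total after k=1: 93.3000.
k=2: B_{4}/(4)! × [f^{(3)}(20) − f^{(3)}(8)] = −1/720 × (0.00174051 − 0.00378647) = 2.84161e-06.

S_2 ≈ 93.3000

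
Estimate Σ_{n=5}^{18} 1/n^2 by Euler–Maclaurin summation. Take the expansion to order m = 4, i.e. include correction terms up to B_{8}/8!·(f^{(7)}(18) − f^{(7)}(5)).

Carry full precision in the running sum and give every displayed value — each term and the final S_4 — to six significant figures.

S_4 ≈ 0.167282

Integral: ∫_5^18 1/x^2 dx = 0.144444.
Endpoint term: (f(5) + f(18))/2 = (0.0400000 + 0.00308642)/2 = 0.0215432.
Integral + boundary = 0.165988.
Correction k=1: B_{2}/2! · (f^{(1)}(18) − f^{(1)}(5)) = 1/12 · (-0.000342936 − (-0.0160000)) = 0.00130476.
Partial sum through k=1: 0.167292.
Correction k=2: B_{4}/4! · (f^{(3)}(18) − f^{(3)}(5)) = −1/720 · (-1.27013e-05 − (-0.00768000)) = -1.06490e-05.
Partial sum through k=2: 0.167282.
Correction k=3: B_{6}/6! · (f^{(5)}(18) − f^{(5)}(5)) = 1/30240 · (-1.17605e-06 − (-0.00921600)) = 3.04723e-07.
Partial sum through k=3: 0.167282.
Correction k=4: B_{8}/8! · (f^{(7)}(18) − f^{(7)}(5)) = −1/1209600 · (-2.03268e-07 − (-0.0206438)) = -1.70665e-08.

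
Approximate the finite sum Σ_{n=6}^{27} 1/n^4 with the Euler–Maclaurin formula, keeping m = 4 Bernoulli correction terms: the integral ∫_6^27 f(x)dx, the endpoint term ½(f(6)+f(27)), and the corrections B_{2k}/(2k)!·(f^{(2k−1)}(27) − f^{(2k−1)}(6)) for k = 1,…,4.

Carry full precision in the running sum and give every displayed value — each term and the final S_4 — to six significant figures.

Integral: ∫_6^27 1/x^4 dx = 0.00152627.
Endpoint term: (f(6) + f(27))/2 = (0.000771605 + 1.88168e-06)/2 = 0.000386743.
Running total after boundary: 0.00191302.
Order-1 term: 1/12 · (-2.78767e-07 − (-0.000514403)) = 4.28437e-05.
Partial sum through k=1: 0.00195586.
Order-2 term: −1/720 · (-1.14719e-08 − (-0.000428669)) = -5.95358e-07.
Partial sum through k=2: 0.00195527.
Order-3 term: 1/30240 · (-8.81242e-10 − (-0.000666819)) = 2.20509e-08.
Partial sum through k=3: 0.00195529.
Order-4 term: −1/1209600 · (-1.08795e-10 − (-0.00166705)) = -1.37818e-09.

S_4 ≈ 0.00195529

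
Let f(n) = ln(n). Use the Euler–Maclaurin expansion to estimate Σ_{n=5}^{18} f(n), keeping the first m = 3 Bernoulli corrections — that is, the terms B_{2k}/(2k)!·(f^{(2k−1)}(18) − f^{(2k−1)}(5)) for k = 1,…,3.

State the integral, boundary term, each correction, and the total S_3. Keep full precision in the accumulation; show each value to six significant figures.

S_3 ≈ 33.2174

The integral term ∫_5^18 ln(x) dx = 30.9795.
½[f(5) + f(18)] = ½[1.60944 + 2.89037] = 2.24990.
Integral + boundary = 33.2294.
Order-1 term: 1/12 · (0.0555556 − 0.200000) = -0.0120370.
After k=1: 33.2174.
Order-2 term: −1/720 · (0.000342936 − 0.0160000) = 2.17459e-05.
After k=2: 33.2174.
Order-3 term: 1/30240 · (1.27013e-05 − 0.00768000) = -2.53548e-07.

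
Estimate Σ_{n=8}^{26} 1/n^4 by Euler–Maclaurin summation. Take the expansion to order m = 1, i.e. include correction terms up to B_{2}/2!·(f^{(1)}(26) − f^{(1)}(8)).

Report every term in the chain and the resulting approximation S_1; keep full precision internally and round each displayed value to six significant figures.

S_1 ≈ 0.000765385

Integral: ∫_8^26 1/x^4 dx = 0.000632076.
½[f(8) + f(26)] = ½[0.000244141 + 2.18830e-06] = 0.000123164.
Running total after boundary: 0.000755241.
k=1: B_{2}/(2)! × [f^{(1)}(26) − f^{(1)}(8)] = 1/12 × (-3.36661e-07 − (-0.000122070)) = 1.01445e-05.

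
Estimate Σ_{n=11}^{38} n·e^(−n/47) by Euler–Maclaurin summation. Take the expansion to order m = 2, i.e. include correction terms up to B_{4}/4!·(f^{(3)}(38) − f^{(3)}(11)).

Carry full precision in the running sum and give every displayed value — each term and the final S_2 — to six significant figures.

Integral: ∫_11^38 x·e^(−x/47) dx = 377.304.
½[f(11) + f(38)] = ½[8.70461 + 16.9298] = 12.8172.
Running total after boundary: 390.121.
Order-1 term: 1/12 · (0.0853126 − 0.606124) = -0.0434009.
After k=1: 390.077.
Order-2 term: −1/720 · (0.000441989 − 0.000990847) = 7.62301e-07.

S_2 ≈ 390.077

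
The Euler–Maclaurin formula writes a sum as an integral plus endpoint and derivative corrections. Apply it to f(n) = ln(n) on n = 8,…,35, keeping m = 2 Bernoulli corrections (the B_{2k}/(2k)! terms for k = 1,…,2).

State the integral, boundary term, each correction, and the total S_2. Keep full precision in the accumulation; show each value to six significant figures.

S_2 ≈ 83.6110

The integral term ∫_8^35 ln(x) dx = 80.8016.
Endpoint term: (f(8) + f(35))/2 = (2.07944 + 3.55535)/2 = 2.81739.
So far: 83.6190.
Order-1 term: 1/12 · (0.0285714 − 0.125000) = -0.00803571.
Partial sum through k=1: 83.6110.
Order-2 term: −1/720 · (4.66472e-05 − 0.00390625) = 5.36056e-06.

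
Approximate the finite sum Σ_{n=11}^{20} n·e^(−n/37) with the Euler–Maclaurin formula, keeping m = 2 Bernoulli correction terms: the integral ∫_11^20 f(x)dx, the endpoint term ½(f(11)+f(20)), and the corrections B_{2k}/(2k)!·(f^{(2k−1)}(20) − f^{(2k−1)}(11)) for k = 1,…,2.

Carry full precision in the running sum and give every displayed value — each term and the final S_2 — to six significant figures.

∫_11^20 x·e^(−x/37) dx evaluates to 90.9020.
½[f(11) + f(20)] = ½[8.17105 + 11.6487] = 9.90986.
Integral + boundary = 100.812.
Correction k=1: B_{2}/2! · (f^{(1)}(20) − f^{(1)}(11)) = 1/12 · (0.267605 − 0.521984) = -0.0211983.
After k=1: 100.791.
Correction k=2: B_{4}/4! · (f^{(3)}(20) − f^{(3)}(11)) = −1/720 · (0.00104636 − 0.00146649) = 5.83515e-07.

S_2 ≈ 100.791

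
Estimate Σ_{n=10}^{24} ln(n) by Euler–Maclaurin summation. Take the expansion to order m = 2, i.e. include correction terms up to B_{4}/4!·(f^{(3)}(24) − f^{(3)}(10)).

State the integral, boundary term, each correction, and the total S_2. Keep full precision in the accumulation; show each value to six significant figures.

S_2 ≈ 41.9829

The integral term ∫_10^24 ln(x) dx = 39.2474.
½[f(10) + f(24)] = ½[2.30259 + 3.17805] = 2.74032.
So far: 41.9878.
k=1: B_{2}/(2)! × [f^{(1)}(24) − f^{(1)}(10)] = 1/12 × (0.0416667 − 0.100000) = -0.00486111.
Running total after k=1: 41.9829.
k=2: B_{4}/(4)! × [f^{(3)}(24) − f^{(3)}(10)] = −1/720 × (0.000144676 − 0.00200000) = 2.57684e-06.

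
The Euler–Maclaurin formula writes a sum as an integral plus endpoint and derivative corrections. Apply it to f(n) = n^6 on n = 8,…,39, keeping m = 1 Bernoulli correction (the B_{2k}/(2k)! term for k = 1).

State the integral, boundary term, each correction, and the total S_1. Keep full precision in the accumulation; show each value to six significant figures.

S_1 ≈ 2.14087e+10

The integral term ∫_8^39 x^6 dx = 1.96041e+10.
½[f(8) + f(39)] = ½[262144 + 3.51874e+09] = 1.75950e+09.
Running total after boundary: 2.13636e+10.
Correction k=1: B_{2}/2! · (f^{(1)}(39) − f^{(1)}(8)) = 1/12 · (5.41345e+08 − 196608) = 4.50957e+07.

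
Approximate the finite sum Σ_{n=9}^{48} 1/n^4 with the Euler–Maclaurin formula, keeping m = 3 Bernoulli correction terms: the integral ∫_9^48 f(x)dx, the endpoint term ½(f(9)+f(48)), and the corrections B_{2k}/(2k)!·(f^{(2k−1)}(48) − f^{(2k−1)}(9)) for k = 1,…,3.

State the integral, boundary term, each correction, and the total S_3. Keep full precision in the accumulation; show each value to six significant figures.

S_3 ≈ 0.000536145

The integral term ∫_9^48 1/x^4 dx = 0.000454233.
Endpoint term: (f(9) + f(48))/2 = (0.000152416 + 1.88380e-07)/2 = 7.63021e-05.
Running total after boundary: 0.000530535.
Order-1 term: 1/12 · (-1.56983e-08 − (-6.77404e-05)) = 5.64372e-06.
Running total after k=1: 0.000536179.
Order-2 term: −1/720 · (-2.04406e-10 − (-2.50890e-05)) = -3.48456e-08.
Running total after k=2: 0.000536144.
Order-3 term: 1/30240 · (-4.96819e-12 − (-1.73455e-05)) = 5.73594e-10.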